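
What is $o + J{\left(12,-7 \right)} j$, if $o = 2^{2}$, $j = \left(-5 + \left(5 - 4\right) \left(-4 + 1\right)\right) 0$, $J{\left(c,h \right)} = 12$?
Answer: $4$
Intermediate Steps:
$j = 0$ ($j = \left(-5 + 1 \left(-3\right)\right) 0 = \left(-5 - 3\right) 0 = \left(-8\right) 0 = 0$)
$o = 4$
$o + J{\left(12,-7 \right)} j = 4 + 12 \cdot 0 = 4 + 0 = 4$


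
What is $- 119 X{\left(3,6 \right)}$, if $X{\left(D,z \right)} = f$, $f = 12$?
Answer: $-1428$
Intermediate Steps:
$X{\left(D,z \right)} = 12$
$- 119 X{\left(3,6 \right)} = \left(-119\right) 12 = -1428$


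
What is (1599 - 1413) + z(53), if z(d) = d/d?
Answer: 187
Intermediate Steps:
z(d) = 1
(1599 - 1413) + z(53) = (1599 - 1413) + 1 = 186 + 1 = 187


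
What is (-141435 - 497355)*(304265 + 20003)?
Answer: -207139155720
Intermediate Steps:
(-141435 - 497355)*(304265 + 20003) = -638790*324268 = -207139155720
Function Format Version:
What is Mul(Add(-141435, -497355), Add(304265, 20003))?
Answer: -207139155720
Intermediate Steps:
Mul(Add(-141435, -497355), Add(304265, 20003)) = Mul(-638790, 324268) = -207139155720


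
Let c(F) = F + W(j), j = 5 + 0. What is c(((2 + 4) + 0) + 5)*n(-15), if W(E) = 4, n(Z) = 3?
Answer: 45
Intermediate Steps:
j = 5
c(F) = 4 + F (c(F) = F + 4 = 4 + F)
c(((2 + 4) + 0) + 5)*n(-15) = (4 + (((2 + 4) + 0) + 5))*3 = (4 + ((6 + 0) + 5))*3 = (4 + (6 + 5))*3 = (4 + 11)*3 = 15*3 = 45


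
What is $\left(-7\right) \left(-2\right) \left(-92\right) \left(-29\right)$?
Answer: $37352$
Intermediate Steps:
$\left(-7\right) \left(-2\right) \left(-92\right) \left(-29\right) = 14 \left(-92\right) \left(-29\right) = \left(-1288\right) \left(-29\right) = 37352$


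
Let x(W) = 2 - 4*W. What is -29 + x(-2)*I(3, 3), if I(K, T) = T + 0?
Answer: 1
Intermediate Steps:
I(K, T) = T
-29 + x(-2)*I(3, 3) = -29 + (2 - 4*(-2))*3 = -29 + (2 + 8)*3 = -29 + 10*3 = -29 + 30 = 1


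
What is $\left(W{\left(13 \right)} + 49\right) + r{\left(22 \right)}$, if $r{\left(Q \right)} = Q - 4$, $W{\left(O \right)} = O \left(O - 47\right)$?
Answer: $-375$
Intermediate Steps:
$W{\left(O \right)} = O \left(-47 + O\right)$
$r{\left(Q \right)} = -4 + Q$
$\left(W{\left(13 \right)} + 49\right) + r{\left(22 \right)} = \left(13 \left(-47 + 13\right) + 49\right) + \left(-4 + 22\right) = \left(13 \left(-34\right) + 49\right) + 18 = \left(-442 + 49\right) + 18 = -393 + 18 = -375$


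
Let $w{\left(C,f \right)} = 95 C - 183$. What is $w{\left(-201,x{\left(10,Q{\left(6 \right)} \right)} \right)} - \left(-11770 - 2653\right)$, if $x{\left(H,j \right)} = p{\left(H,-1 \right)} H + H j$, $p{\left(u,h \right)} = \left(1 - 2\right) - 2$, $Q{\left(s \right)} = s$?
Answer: $-4855$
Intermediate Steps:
$p{\left(u,h \right)} = -3$ ($p{\left(u,h \right)} = -1 - 2 = -3$)
$x{\left(H,j \right)} = - 3 H + H j$
$w{\left(C,f \right)} = -183 + 95 C$
$w{\left(-201,x{\left(10,Q{\left(6 \right)} \right)} \right)} - \left(-11770 - 2653\right) = \left(-183 + 95 \left(-201\right)\right) - \left(-11770 - 2653\right) = \left(-183 - 19095\right) - -14423 = -19278 + 14423 = -4855$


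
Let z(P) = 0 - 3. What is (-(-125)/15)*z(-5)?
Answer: -25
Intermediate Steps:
z(P) = -3
(-(-125)/15)*z(-5) = -(-125)/15*(-3) = -5*(-5/3)*(-3) = (25/3)*(-3) = -25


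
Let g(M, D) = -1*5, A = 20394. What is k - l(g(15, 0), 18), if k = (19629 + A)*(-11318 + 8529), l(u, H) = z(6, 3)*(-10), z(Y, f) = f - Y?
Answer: -111624177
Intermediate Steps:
g(M, D) = -5
l(u, H) = 30 (l(u, H) = (3 - 1*6)*(-10) = (3 - 6)*(-10) = -3*(-10) = 30)
k = -111624147 (k = (19629 + 20394)*(-11318 + 8529) = 40023*(-2789) = -111624147)
k - l(g(15, 0), 18) = -111624147 - 1*30 = -111624147 - 30 = -111624177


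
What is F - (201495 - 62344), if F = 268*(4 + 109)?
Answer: -108867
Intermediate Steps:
F = 30284 (F = 268*113 = 30284)
F - (201495 - 62344) = 30284 - (201495 - 62344) = 30284 - 1*139151 = 30284 - 139151 = -108867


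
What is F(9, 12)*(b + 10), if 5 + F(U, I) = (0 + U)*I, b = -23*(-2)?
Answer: 5768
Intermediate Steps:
b = 46
F(U, I) = -5 + I*U (F(U, I) = -5 + (0 + U)*I = -5 + U*I = -5 + I*U)
F(9, 12)*(b + 10) = (-5 + 12*9)*(46 + 10) = (-5 + 108)*56 = 103*56 = 5768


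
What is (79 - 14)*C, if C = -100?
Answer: -6500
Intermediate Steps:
(79 - 14)*C = (79 - 14)*(-100) = 65*(-100) = -6500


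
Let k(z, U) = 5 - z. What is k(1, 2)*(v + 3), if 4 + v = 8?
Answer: 28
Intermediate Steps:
v = 4 (v = -4 + 8 = 4)
k(1, 2)*(v + 3) = (5 - 1*1)*(4 + 3) = (5 - 1)*7 = 4*7 = 28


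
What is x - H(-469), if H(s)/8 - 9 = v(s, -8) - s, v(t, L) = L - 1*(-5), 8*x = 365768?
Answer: 41921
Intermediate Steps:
x = 45721 (x = (⅛)*365768 = 45721)
v(t, L) = 5 + L (v(t, L) = L + 5 = 5 + L)
H(s) = 48 - 8*s (H(s) = 72 + 8*((5 - 8) - s) = 72 + 8*(-3 - s) = 72 + (-24 - 8*s) = 48 - 8*s)
x - H(-469) = 45721 - (48 - 8*(-469)) = 45721 - (48 + 3752) = 45721 - 1*3800 = 45721 - 3800 = 41921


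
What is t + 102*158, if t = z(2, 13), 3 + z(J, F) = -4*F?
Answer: 16061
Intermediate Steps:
z(J, F) = -3 - 4*F
t = -55 (t = -3 - 4*13 = -3 - 52 = -55)
t + 102*158 = -55 + 102*158 = -55 + 16116 = 16061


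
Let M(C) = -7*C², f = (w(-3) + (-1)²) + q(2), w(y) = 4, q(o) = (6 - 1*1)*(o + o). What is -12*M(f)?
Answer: 52500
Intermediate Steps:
q(o) = 10*o (q(o) = (6 - 1)*(2*o) = 5*(2*o) = 10*o)
f = 25 (f = (4 + (-1)²) + 10*2 = (4 + 1) + 20 = 5 + 20 = 25)
-12*M(f) = -(-84)*25² = -(-84)*625 = -12*(-4375) = 52500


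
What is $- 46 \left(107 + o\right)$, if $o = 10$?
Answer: $-5382$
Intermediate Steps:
$- 46 \left(107 + o\right) = - 46 \left(107 + 10\right) = \left(-46\right) 117 = -5382$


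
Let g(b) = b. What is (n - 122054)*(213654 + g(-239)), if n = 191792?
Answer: 14883135270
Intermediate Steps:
(n - 122054)*(213654 + g(-239)) = (191792 - 122054)*(213654 - 239) = 69738*213415 = 14883135270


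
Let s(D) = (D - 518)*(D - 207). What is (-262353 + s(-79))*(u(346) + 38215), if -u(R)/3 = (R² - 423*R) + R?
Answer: -10727922933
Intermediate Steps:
u(R) = -3*R² + 1266*R (u(R) = -3*((R² - 423*R) + R) = -3*(R² - 422*R) = -3*R² + 1266*R)
s(D) = (-518 + D)*(-207 + D)
(-262353 + s(-79))*(u(346) + 38215) = (-262353 + (107226 + (-79)² - 725*(-79)))*(3*346*(422 - 1*346) + 38215) = (-262353 + (107226 + 6241 + 57275))*(3*346*(422 - 346) + 38215) = (-262353 + 170742)*(3*346*76 + 38215) = -91611*(78888 + 38215) = -91611*117103 = -10727922933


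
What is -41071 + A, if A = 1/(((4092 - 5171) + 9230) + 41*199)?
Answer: -669868009/16310 ≈ -41071.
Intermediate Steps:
A = 1/16310 (A = 1/((-1079 + 9230) + 8159) = 1/(8151 + 8159) = 1/16310 ≈ 6.1312e-5)
-41071 + A = -41071 + 1/16310 = -669868009/16310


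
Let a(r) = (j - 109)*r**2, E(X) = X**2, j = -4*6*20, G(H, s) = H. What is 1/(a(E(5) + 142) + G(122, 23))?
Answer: -1/16426499 ≈ -6.0877e-8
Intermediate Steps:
j = -480 (j = -24*20 = -480)
a(r) = -589*r**2 (a(r) = (-480 - 109)*r**2 = -589*r**2)
1/(a(E(5) + 142) + G(122, 23)) = 1/(-589*(5**2 + 142)**2 + 122) = 1/(-589*(25 + 142)**2 + 122) = 1/(-589*167**2 + 122) = 1/(-589*27889 + 122) = 1/(-16426621 + 122) = 1/(-16426499) = -1/16426499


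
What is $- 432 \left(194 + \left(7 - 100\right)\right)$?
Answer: $-43632$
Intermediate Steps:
$- 432 \left(194 + \left(7 - 100\right)\right) = - 432 \left(194 - 93\right) = \left(-432\right) 101 = -43632$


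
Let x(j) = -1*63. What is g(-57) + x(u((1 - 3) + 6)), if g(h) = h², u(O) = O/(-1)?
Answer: 3186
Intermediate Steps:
u(O) = -O (u(O) = O*(-1) = -O)
x(j) = -63
g(-57) + x(u((1 - 3) + 6)) = (-57)² - 63 = 3249 - 63 = 3186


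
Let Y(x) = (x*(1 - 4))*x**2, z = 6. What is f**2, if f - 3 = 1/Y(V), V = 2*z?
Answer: 241833601/26873856 ≈ 8.9988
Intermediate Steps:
V = 12 (V = 2*6 = 12)
Y(x) = -3*x**3 (Y(x) = (x*(-3))*x**2 = (-3*x)*x**2 = -3*x**3)
f = 15551/5184 (f = 3 + 1/(-3*12**3) = 3 + 1/(-3*1728) = 3 + 1/(-5184) = 3 - 1/5184 = 15551/5184 ≈ 2.9998)
f**2 = (15551/5184)**2 = 241833601/26873856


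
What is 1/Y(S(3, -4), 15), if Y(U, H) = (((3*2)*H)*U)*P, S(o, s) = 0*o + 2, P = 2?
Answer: 1/360 ≈ 0.0027778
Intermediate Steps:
S(o, s) = 2 (S(o, s) = 0 + 2 = 2)
Y(U, H) = 12*H*U (Y(U, H) = (((3*2)*H)*U)*2 = ((6*H)*U)*2 = (6*H*U)*2 = 12*H*U)
1/Y(S(3, -4), 15) = 1/(12*15*2) = 1/360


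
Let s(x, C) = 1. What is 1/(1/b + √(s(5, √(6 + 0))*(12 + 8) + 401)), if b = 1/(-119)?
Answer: -119/13740 - √421/13740 ≈ -0.010154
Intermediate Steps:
b = -1/119 ≈ -0.0084034
1/(1/b + √(s(5, √(6 + 0))*(12 + 8) + 401)) = 1/(1/(-1/119) + √(1*(12 + 8) + 401)) = 1/(-119 + √(1*20 + 401)) = 1/(-119 + √(20 + 401)) = 1/(-119 + √421)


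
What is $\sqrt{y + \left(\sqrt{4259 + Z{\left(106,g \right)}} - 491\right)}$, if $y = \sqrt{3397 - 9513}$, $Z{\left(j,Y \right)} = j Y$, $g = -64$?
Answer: $\sqrt{-491 + 2 i \sqrt{1529} + 5 i \sqrt{101}} \approx 2.8744 + 22.344 i$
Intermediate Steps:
$Z{\left(j,Y \right)} = Y j$
$y = 2 i \sqrt{1529}$ ($y = \sqrt{-6116} = 2 i \sqrt{1529} \approx 78.205 i$)
$\sqrt{y + \left(\sqrt{4259 + Z{\left(106,g \right)}} - 491\right)} = \sqrt{2 i \sqrt{1529} + \left(\sqrt{4259 - 6784} - 491\right)} = \sqrt{2 i \sqrt{1529} - \left(491 - \sqrt{4259 - 6784}\right)} = \sqrt{2 i \sqrt{1529} - \left(491 - \sqrt{-2525}\right)} = \sqrt{2 i \sqrt{1529} - \left(491 - 5 i \sqrt{101}\right)} = \sqrt{-491 + 2 i \sqrt{1529} + 5 i \sqrt{101}}$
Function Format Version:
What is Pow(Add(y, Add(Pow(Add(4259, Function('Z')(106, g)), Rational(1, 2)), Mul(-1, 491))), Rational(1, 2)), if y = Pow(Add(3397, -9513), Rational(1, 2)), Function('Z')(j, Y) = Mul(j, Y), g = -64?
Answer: Pow(Add(-491, Mul(2, I, Pow(1529, Rational(1, 2))), Mul(5, I, Pow(101, Rational(1, 2)))), Rational(1, 2)) ≈ Add(2.8744, Mul(22.344, I))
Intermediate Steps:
Function('Z')(j, Y) = Mul(Y, j)
y = Mul(2, I, Pow(1529, Rational(1, 2))) (y = Pow(-6116, Rational(1, 2)) = Mul(2, I, Pow(1529, Rational(1, 2))) ≈ Mul(78.205, I))
Pow(Add(y, Add(Pow(Add(4259, Function('Z')(106, g)), Rational(1, 2)), Mul(-1, 491))), Rational(1, 2)) = Pow(Add(Mul(2, I, Pow(1529, Rational(1, 2))), Add(Pow(Add(4259, Mul(-64, 106)), Rational(1, 2)), Mul(-1, 491))), Rational(1, 2)) = Pow(Add(Mul(2, I, Pow(1529, Rational(1, 2))), Add(Pow(Add(4259, -6784), Rational(1, 2)), -491)), Rational(1, 2)) = Pow(Add(Mul(2, I, Pow(1529, Rational(1, 2))), Add(Pow(-2525, Rational(1, 2)), -491)), Rational(1, 2)) = Pow(Add(Mul(2, I, Pow(1529, Rational(1, 2))), Add(Mul(5, I, Pow(101, Rational(1, 2))), -491)), Rational(1, 2)) = Pow(Add(Mul(2, I, Pow(1529, Rational(1, 2))), Add(-491, Mul(5, I, Pow(101, Rational(1, 2))))), Rational(1, 2)) = Pow(Add(-491, Mul(2, I, Pow(1529, Rational(1, 2))), Mul(5, I, Pow(101, Rational(1, 2)))), Rational(1, 2))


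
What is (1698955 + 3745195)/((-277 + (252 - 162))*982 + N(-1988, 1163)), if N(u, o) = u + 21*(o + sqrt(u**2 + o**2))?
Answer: -48755085325/1313652176 - 19054525*sqrt(5304713)/3940956528 ≈ -48.250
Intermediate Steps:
N(u, o) = u + 21*o + 21*sqrt(o**2 + u**2) (N(u, o) = u + 21*(o + sqrt(o**2 + u**2)) = u + (21*o + 21*sqrt(o**2 + u**2)) = u + 21*o + 21*sqrt(o**2 + u**2))
(1698955 + 3745195)/((-277 + (252 - 162))*982 + N(-1988, 1163)) = (1698955 + 3745195)/((-277 + (252 - 162))*982 + (-1988 + 21*1163 + 21*sqrt(1163**2 + (-1988)**2))) = 5444150/((-277 + 90)*982 + (-1988 + 24423 + 21*sqrt(1352569 + 3952144))) = 5444150/(-187*982 + (-1988 + 24423 + 21*sqrt(5304713))) = 5444150/(-183634 + (22435 + 21*sqrt(5304713))) = 5444150/(-161199 + 21*sqrt(5304713))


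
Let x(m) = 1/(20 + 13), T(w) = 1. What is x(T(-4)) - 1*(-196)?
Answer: 6469/33 ≈ 196.03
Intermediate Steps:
x(m) = 1/33
x(T(-4)) - 1*(-196) = 1/33 - 1*(-196) = 1/33 + 196 = 6469/33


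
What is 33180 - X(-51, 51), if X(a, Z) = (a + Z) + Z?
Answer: 33129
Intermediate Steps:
X(a, Z) = a + 2*Z (X(a, Z) = (Z + a) + Z = a + 2*Z)
33180 - X(-51, 51) = 33180 - (-51 + 2*51) = 33180 - (-51 + 102) = 33180 - 1*51 = 33180 - 51 = 33129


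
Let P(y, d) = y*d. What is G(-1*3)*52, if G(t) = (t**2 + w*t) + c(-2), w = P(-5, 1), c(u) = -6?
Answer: 936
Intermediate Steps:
P(y, d) = d*y
w = -5 (w = 1*(-5) = -5)
G(t) = -6 + t**2 - 5*t (G(t) = (t**2 - 5*t) - 6 = -6 + t**2 - 5*t)
G(-1*3)*52 = (-6 + (-1*3)**2 - (-5)*3)*52 = (-6 + (-3)**2 - 5*(-3))*52 = (-6 + 9 + 15)*52 = 18*52 = 936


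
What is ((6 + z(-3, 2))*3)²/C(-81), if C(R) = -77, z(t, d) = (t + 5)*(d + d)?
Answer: -252/11 ≈ -22.909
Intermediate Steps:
z(t, d) = 2*d*(5 + t) (z(t, d) = (5 + t)*(2*d) = 2*d*(5 + t))
((6 + z(-3, 2))*3)²/C(-81) = ((6 + 2*2*(5 - 3))*3)²/(-77) = ((6 + 2*2*2)*3)²*(-1/77) = ((6 + 8)*3)²*(-1/77) = (14*3)²*(-1/77) = 42²*(-1/77) = 1764*(-1/77) = -252/11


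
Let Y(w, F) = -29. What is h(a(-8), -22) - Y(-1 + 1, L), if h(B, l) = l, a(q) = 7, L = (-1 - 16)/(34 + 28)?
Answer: 7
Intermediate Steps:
L = -17/62 ≈ -0.27419
h(a(-8), -22) - Y(-1 + 1, L) = -22 - 1*(-29) = -22 + 29 = 7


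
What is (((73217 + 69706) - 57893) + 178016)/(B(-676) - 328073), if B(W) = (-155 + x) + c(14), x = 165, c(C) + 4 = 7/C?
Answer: -175364/218711 ≈ -0.80181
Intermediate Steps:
c(C) = -4 + 7/C
B(W) = 13/2 (B(W) = (-155 + 165) + (-4 + 7/14) = 10 + (-4 + 7*(1/14)) = 10 + (-4 + 1/2) = 10 - 7/2 = 13/2)
(((73217 + 69706) - 57893) + 178016)/(B(-676) - 328073) = (((73217 + 69706) - 57893) + 178016)/(13/2 - 328073) = ((142923 - 57893) + 178016)/(-656133/2) = (85030 + 178016)*(-2/656133) = 263046*(-2/656133) = -175364/218711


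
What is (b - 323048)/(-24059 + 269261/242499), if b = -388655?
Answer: 172587265797/5834014180 ≈ 29.583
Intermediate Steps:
(b - 323048)/(-24059 + 269261/242499) = (-388655 - 323048)/(-24059 + 269261/242499) = -711703/(-24059 + 269261*(1/242499)) = -711703/(-24059 + 269261/242499) = -711703/(-5834014180/242499) = -711703*(-242499/5834014180) = 172587265797/5834014180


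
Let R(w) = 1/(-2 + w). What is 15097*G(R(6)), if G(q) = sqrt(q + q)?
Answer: 15097*sqrt(2)/2 ≈ 10675.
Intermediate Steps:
G(q) = sqrt(2)*sqrt(q) (G(q) = sqrt(2*q) = sqrt(2)*sqrt(q))
15097*G(R(6)) = 15097*(sqrt(2)*sqrt(1/(-2 + 6))) = 15097*(sqrt(2)*sqrt(1/4)) = 15097*(sqrt(2)*(1/2)) = 15097*(sqrt(2)/2) = 15097*sqrt(2)/2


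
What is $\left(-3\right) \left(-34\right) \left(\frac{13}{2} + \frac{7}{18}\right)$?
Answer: $\frac{2108}{3} \approx 702.67$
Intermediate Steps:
$\left(-3\right) \left(-34\right) \left(\frac{13}{2} + \frac{7}{18}\right) = 102 \left(13 \cdot \frac{1}{2} + 7 \cdot \frac{1}{18}\right) = 102 \left(\frac{13}{2} + \frac{7}{18}\right) = 102 \cdot \frac{62}{9} = \frac{2108}{3}$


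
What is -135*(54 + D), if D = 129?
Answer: -24705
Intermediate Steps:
-135*(54 + D) = -135*(54 + 129) = -135*183 = -24705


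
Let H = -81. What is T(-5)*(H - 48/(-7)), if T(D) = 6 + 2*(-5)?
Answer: 2076/7 ≈ 296.57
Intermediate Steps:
T(D) = -4 (T(D) = 6 - 10 = -4)
T(-5)*(H - 48/(-7)) = -4*(-81 - 48/(-7)) = -4*(-81 - 48*(-1/7)) = -4*(-81 + 48/7) = -4*(-519/7) = 2076/7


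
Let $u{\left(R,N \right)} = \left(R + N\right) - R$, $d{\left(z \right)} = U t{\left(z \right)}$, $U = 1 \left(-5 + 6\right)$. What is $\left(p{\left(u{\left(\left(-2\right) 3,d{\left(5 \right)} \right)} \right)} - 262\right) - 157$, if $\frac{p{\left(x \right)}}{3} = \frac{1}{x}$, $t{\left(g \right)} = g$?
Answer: $- \frac{2092}{5} \approx -418.4$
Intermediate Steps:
$U = 1$ ($U = 1 \cdot 1 = 1$)
$d{\left(z \right)} = z$ ($d{\left(z \right)} = 1 z = z$)
$u{\left(R,N \right)} = N$ ($u{\left(R,N \right)} = \left(N + R\right) - R = N$)
$p{\left(x \right)} = \frac{3}{x}$
$\left(p{\left(u{\left(\left(-2\right) 3,d{\left(5 \right)} \right)} \right)} - 262\right) - 157 = \left(\frac{3}{5} - 262\right) - 157 = - \frac{1307}{5} - 157 = - \frac{2092}{5}$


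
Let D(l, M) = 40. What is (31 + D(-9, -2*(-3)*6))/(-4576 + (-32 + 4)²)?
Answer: -71/3792 ≈ -0.018724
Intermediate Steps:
(31 + D(-9, -2*(-3)*6))/(-4576 + (-32 + 4)²) = (31 + 40)/(-4576 + (-32 + 4)²) = 71/(-4576 + (-28)²) = 71/(-4576 + 784) = 71/(-3792) = 71*(-1/3792) = -71/3792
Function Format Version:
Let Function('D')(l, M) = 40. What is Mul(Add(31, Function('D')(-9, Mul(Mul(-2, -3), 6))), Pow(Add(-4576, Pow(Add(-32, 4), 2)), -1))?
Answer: Rational(-71, 3792) ≈ -0.018724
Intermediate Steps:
Mul(Add(31, Function('D')(-9, Mul(Mul(-2, -3), 6))), Pow(Add(-4576, Pow(Add(-32, 4), 2)), -1)) = Mul(Add(31, 40), Pow(Add(-4576, Pow(Add(-32, 4), 2)), -1)) = Mul(71, Pow(Add(-4576, Pow(-28, 2)), -1)) = Mul(71, Pow(Add(-4576, 784), -1)) = Mul(71, Pow(-3792, -1)) = Mul(71, Rational(-1, 3792)) = Rational(-71, 3792)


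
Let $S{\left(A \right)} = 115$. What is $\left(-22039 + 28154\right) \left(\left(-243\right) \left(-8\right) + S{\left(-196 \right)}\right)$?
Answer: $12590785$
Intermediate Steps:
$\left(-22039 + 28154\right) \left(\left(-243\right) \left(-8\right) + S{\left(-196 \right)}\right) = \left(-22039 + 28154\right) \left(\left(-243\right) \left(-8\right) + 115\right) = 6115 \left(1944 + 115\right) = 6115 \cdot 2059 = 12590785$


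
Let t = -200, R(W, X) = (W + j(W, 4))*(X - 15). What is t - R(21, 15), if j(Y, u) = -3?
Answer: -200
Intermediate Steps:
R(W, X) = (-15 + X)*(-3 + W) (R(W, X) = (W - 3)*(X - 15) = (-3 + W)*(-15 + X) = (-15 + X)*(-3 + W))
t - R(21, 15) = -200 - (45 - 15*21 - 3*15 + 21*15) = -200 - (45 - 315 - 45 + 315) = -200 - 1*0 = -200 + 0 = -200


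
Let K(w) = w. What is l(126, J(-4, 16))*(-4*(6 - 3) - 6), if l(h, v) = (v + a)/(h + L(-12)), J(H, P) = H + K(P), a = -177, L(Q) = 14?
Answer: 297/14 ≈ 21.214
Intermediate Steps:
J(H, P) = H + P
l(h, v) = (-177 + v)/(14 + h) (l(h, v) = (v - 177)/(h + 14) = (-177 + v)/(14 + h))
l(126, J(-4, 16))*(-4*(6 - 3) - 6) = ((-177 + (-4 + 16))/(14 + 126))*(-4*(6 - 3) - 6) = ((-177 + 12)/140)*(-4*3 - 6) = ((1/140)*(-165))*(-12 - 6) = -33/28*(-18) = 297/14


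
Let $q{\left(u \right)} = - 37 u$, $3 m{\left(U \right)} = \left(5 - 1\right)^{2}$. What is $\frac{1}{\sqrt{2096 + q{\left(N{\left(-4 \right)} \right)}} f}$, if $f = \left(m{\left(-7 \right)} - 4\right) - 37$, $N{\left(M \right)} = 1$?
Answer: $- \frac{3 \sqrt{2059}}{220313} \approx -0.00061789$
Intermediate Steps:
$m{\left(U \right)} = \frac{16}{3}$ ($m{\left(U \right)} = \frac{\left(5 - 1\right)^{2}}{3} = \frac{4^{2}}{3} = \frac{1}{3} \cdot 16 = \frac{16}{3}$)
$f = - \frac{107}{3}$ ($f = \left(\frac{16}{3} - 4\right) - 37 = \frac{4}{3} - 37 = - \frac{107}{3} \approx -35.667$)
$\frac{1}{\sqrt{2096 + q{\left(N{\left(-4 \right)} \right)}} f} = \frac{1}{\sqrt{2096 - 37} \left(- \frac{107}{3}\right)} = \frac{1}{\sqrt{2059} \left(- \frac{107}{3}\right)} = \frac{1}{\left(- \frac{107}{3}\right) \sqrt{2059}} = - \frac{3 \sqrt{2059}}{220313}$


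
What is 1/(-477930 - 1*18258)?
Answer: -1/496188 ≈ -2.0154e-6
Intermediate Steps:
1/(-477930 - 1*18258) = 1/(-477930 - 18258) = 1/(-496188) = -1/496188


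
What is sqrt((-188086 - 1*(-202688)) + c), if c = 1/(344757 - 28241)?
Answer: sqrt(365715771902657)/158258 ≈ 120.84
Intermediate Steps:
c = 1/316516 ≈ 3.1594e-6
sqrt((-188086 - 1*(-202688)) + c) = sqrt((-188086 - 1*(-202688)) + 1/316516) = sqrt((-188086 + 202688) + 1/316516) = sqrt(14602 + 1/316516) = sqrt(4621766633/316516) = sqrt(365715771902657)/158258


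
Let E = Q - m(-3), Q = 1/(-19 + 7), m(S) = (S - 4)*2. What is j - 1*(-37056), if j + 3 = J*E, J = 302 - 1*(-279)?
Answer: 541663/12 ≈ 45139.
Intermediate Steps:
J = 581 (J = 302 + 279 = 581)
m(S) = -8 + 2*S (m(S) = (-4 + S)*2 = -8 + 2*S)
Q = -1/12 (Q = 1/(-12) = -1/12 ≈ -0.083333)
E = 167/12 (E = -1/12 - (-8 + 2*(-3)) = -1/12 - (-8 - 6) = -1/12 - 1*(-14) = -1/12 + 14 = 167/12 ≈ 13.917)
j = 96991/12 (j = -3 + 581*(167/12) = -3 + 97027/12 = 96991/12 ≈ 8082.6)
j - 1*(-37056) = 96991/12 - 1*(-37056) = 96991/12 + 37056 = 541663/12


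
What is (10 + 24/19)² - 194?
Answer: -24238/361 ≈ -67.141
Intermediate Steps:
(10 + 24/19)² - 194 = (214/19)² - 194 = 45796/361 - 194 = -24238/361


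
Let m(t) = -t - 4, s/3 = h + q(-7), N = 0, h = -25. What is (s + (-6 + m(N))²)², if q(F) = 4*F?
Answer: 3481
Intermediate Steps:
s = -159 (s = 3*(-25 + 4*(-7)) = 3*(-25 - 28) = 3*(-53) = -159)
m(t) = -4 - t
(s + (-6 + m(N))²)² = (-159 + (-6 + (-4 - 1*0))²)² = (-159 + (-6 + (-4 + 0))²)² = (-159 + (-6 - 4)²)² = (-159 + (-10)²)² = (-159 + 100)² = (-59)² = 3481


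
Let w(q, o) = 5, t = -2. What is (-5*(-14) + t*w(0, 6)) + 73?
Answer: 133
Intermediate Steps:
(-5*(-14) + t*w(0, 6)) + 73 = (-5*(-14) - 2*5) + 73 = (70 - 10) + 73 = 60 + 73 = 133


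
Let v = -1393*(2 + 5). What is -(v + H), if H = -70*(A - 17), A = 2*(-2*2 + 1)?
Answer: 8141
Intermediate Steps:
A = -6 (A = 2*(-4 + 1) = 2*(-3) = -6)
H = 1610 (H = -70*(-6 - 17) = -70*(-23) = 1610)
v = -9751 ≈ -9751.0
-(v + H) = -(-9751 + 1610) = -1*(-8141) = 8141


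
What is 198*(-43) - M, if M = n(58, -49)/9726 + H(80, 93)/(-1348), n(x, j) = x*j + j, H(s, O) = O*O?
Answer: -55768019915/6555324 ≈ -8507.3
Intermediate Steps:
H(s, O) = O²
n(x, j) = j + j*x (n(x, j) = j*x + j = j + j*x)
M = -44008621/6555324 (M = -49*(1 + 58)/9726 + 93²/(-1348) = -49*59*(1/9726) + 8649*(-1/1348) = -2891*1/9726 - 8649/1348 = -2891/9726 - 8649/1348 = -44008621/6555324 ≈ -6.7134)
198*(-43) - M = 198*(-43) - 1*(-44008621/6555324) = -8514 + 44008621/6555324 = -55768019915/6555324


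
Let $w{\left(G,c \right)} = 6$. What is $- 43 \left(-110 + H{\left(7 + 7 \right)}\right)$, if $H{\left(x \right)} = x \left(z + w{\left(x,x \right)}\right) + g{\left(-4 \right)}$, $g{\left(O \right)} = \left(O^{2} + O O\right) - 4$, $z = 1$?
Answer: $-688$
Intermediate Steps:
$g{\left(O \right)} = -4 + 2 O^{2}$ ($g{\left(O \right)} = \left(O^{2} + O^{2}\right) - 4 = 2 O^{2} - 4 = -4 + 2 O^{2}$)
$H{\left(x \right)} = 28 + 7 x$ ($H{\left(x \right)} = x \left(1 + 6\right) - \left(4 - 2 \left(-4\right)^{2}\right) = x 7 + \left(-4 + 2 \cdot 16\right) = 7 x + \left(-4 + 32\right) = 7 x + 28 = 28 + 7 x$)
$- 43 \left(-110 + H{\left(7 + 7 \right)}\right) = - 43 \left(-110 + \left(28 + 7 \left(7 + 7\right)\right)\right) = - 43 \left(-110 + \left(28 + 7 \cdot 14\right)\right) = - 43 \left(-110 + \left(28 + 98\right)\right) = - 43 \left(-110 + 126\right) = \left(-43\right) 16 = -688$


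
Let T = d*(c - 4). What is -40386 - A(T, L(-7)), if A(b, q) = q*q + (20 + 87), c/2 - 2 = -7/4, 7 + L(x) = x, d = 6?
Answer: -40689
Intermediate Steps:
L(x) = -7 + x
c = 1/2 (c = 4 + 2*(-7/4) = 4 - 7/2 = 1/2 ≈ 0.50000)
T = -21 (T = 6*(1/2 - 4) = 6*(-7/2) = -21)
A(b, q) = 107 + q**2 (A(b, q) = q**2 + 107 = 107 + q**2)
-40386 - A(T, L(-7)) = -40386 - (107 + (-7 - 7)**2) = -40386 - (107 + (-14)**2) = -40386 - (107 + 196) = -40386 - 1*303 = -40386 - 303 = -40689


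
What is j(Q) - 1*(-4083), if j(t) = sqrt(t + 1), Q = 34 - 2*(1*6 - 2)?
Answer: 4083 + 3*sqrt(3) ≈ 4088.2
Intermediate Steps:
Q = 26 (Q = 34 - 2*(6 - 2) = 34 - 2*4 = 34 - 8 = 26)
j(t) = sqrt(1 + t)
j(Q) - 1*(-4083) = sqrt(1 + 26) - 1*(-4083) = sqrt(27) + 4083 = 3*sqrt(3) + 4083 = 4083 + 3*sqrt(3)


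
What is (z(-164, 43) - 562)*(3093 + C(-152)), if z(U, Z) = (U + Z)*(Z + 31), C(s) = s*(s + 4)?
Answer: -243504924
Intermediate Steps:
C(s) = s*(4 + s)
z(U, Z) = (31 + Z)*(U + Z) (z(U, Z) = (U + Z)*(31 + Z) = (31 + Z)*(U + Z))
(z(-164, 43) - 562)*(3093 + C(-152)) = ((43² + 31*(-164) + 31*43 - 164*43) - 562)*(3093 - 152*(4 - 152)) = ((1849 - 5084 + 1333 - 7052) - 562)*(3093 - 152*(-148)) = (-8954 - 562)*(3093 + 22496) = -9516*25589 = -243504924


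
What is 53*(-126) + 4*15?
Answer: -6618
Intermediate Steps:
53*(-126) + 4*15 = -6678 + 60 = -6618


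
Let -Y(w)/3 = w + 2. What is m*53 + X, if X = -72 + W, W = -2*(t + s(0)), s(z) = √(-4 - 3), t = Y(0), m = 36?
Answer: 1848 - 2*I*√7 ≈ 1848.0 - 5.2915*I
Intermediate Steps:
Y(w) = -6 - 3*w (Y(w) = -3*(w + 2) = -3*(2 + w) = -6 - 3*w)
t = -6 (t = -6 - 3*0 = -6 + 0 = -6)
s(z) = I*√7 (s(z) = √(-7) = I*√7)
W = 12 - 2*I*√7 (W = -2*(-6 + I*√7) = 12 - 2*I*√7 ≈ 12.0 - 5.2915*I)
X = -60 - 2*I*√7 (X = -72 + (12 - 2*I*√7) = -60 - 2*I*√7 ≈ -60.0 - 5.2915*I)
m*53 + X = 36*53 + (-60 - 2*I*√7) = 1908 + (-60 - 2*I*√7) = 1848 - 2*I*√7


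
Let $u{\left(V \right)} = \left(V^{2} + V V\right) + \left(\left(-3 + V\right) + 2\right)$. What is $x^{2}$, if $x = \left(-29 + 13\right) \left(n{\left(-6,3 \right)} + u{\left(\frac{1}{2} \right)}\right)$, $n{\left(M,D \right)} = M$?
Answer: $9216$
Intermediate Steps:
$u{\left(V \right)} = -1 + V + 2 V^{2}$ ($u{\left(V \right)} = \left(V^{2} + V^{2}\right) + \left(-1 + V\right) = 2 V^{2} + \left(-1 + V\right) = -1 + V + 2 V^{2}$)
$x = 96$ ($x = \left(-29 + 13\right) \left(-6 + \left(-1 + \frac{1}{2} + 2 \left(\frac{1}{2}\right)^{2}\right)\right) = - 16 \left(-6 + \left(-1 + \frac{1}{2} + \frac{2}{4}\right)\right) = - 16 \left(-6 + \left(-1 + \frac{1}{2} + 2 \cdot \frac{1}{4}\right)\right) = - 16 \left(-6 + \left(-1 + \frac{1}{2} + \frac{1}{2}\right)\right) = - 16 \left(-6 + 0\right) = \left(-16\right) \left(-6\right) = 96$)
$x^{2} = 96^{2} = 9216$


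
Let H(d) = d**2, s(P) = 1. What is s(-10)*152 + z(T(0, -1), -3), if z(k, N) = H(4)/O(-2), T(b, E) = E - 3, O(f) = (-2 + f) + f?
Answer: 448/3 ≈ 149.33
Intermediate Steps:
O(f) = -2 + 2*f
T(b, E) = -3 + E
z(k, N) = -8/3 (z(k, N) = 4**2/(-2 + 2*(-2)) = 16/(-2 - 4) = 16/(-6) = 16*(-1/6) = -8/3)
s(-10)*152 + z(T(0, -1), -3) = 1*152 - 8/3 = 152 - 8/3 = 448/3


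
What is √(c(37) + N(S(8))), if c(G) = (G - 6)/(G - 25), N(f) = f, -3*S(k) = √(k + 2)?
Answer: √(93 - 12*√10)/6 ≈ 1.2366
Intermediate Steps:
S(k) = -√(2 + k)/3 (S(k) = -√(k + 2)/3 = -√(2 + k)/3)
c(G) = (-6 + G)/(-25 + G)
√(c(37) + N(S(8))) = √((-6 + 37)/(-25 + 37) - √(2 + 8)/3) = √(31/12 - √10/3)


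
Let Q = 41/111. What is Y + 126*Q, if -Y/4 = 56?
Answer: -6566/37 ≈ -177.46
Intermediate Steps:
Y = -224 (Y = -4*56 = -224)
Q = 41/111 (Q = 41*(1/111) = 41/111 ≈ 0.36937)
Y + 126*Q = -224 + 126*(41/111) = -224 + 1722/37 = -6566/37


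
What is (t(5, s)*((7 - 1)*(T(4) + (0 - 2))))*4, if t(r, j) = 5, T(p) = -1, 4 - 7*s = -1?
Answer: -360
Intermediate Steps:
s = 5/7 (s = 4/7 - ⅐*(-1) = 4/7 + ⅐ = 5/7 ≈ 0.71429)
(t(5, s)*((7 - 1)*(T(4) + (0 - 2))))*4 = (5*((7 - 1)*(-1 + (0 - 2))))*4 = (5*(6*(-1 - 2)))*4 = (5*(6*(-3)))*4 = (5*(-18))*4 = -90*4 = -360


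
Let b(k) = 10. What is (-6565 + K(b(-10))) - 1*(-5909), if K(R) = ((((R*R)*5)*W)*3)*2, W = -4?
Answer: -12656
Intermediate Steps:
K(R) = -120*R² (K(R) = ((((R*R)*5)*(-4))*3)*2 = (((R²*5)*(-4))*3)*2 = (((5*R²)*(-4))*3)*2 = (-20*R²*3)*2 = -60*R²*2 = -120*R²)
(-6565 + K(b(-10))) - 1*(-5909) = (-6565 - 120*10²) - 1*(-5909) = (-6565 - 120*100) + 5909 = (-6565 - 12000) + 5909 = -18565 + 5909 = -12656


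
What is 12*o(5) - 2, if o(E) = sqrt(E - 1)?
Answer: 22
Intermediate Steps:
o(E) = sqrt(-1 + E)
12*o(5) - 2 = 12*sqrt(-1 + 5) - 2 = 12*sqrt(4) - 2 = 12*2 - 2 = 24 - 2 = 22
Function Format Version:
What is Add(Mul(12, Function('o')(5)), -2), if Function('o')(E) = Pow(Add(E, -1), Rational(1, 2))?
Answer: 22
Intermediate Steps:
Function('o')(E) = Pow(Add(-1, E), Rational(1, 2))
Add(Mul(12, Function('o')(5)), -2) = Add(Mul(12, Pow(Add(-1, 5), Rational(1, 2))), -2) = Add(Mul(12, Pow(4, Rational(1, 2))), -2) = Add(Mul(12, 2), -2) = Add(24, -2) = 22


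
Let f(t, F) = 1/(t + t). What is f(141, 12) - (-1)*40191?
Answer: 11333863/282 ≈ 40191.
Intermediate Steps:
f(t, F) = 1/(2*t)
f(141, 12) - (-1)*40191 = (1/2)/141 - (-1)*40191 = (1/2)*(1/141) - 1*(-40191) = 1/282 + 40191 = 11333863/282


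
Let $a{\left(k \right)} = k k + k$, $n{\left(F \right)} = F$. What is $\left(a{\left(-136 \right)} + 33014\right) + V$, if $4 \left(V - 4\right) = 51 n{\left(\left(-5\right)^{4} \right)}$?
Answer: $\frac{237387}{4} \approx 59347.0$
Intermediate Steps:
$V = \frac{31891}{4}$ ($V = 4 + \frac{51 \left(-5\right)^{4}}{4} = 4 + \frac{51 \cdot 625}{4} = 4 + \frac{1}{4} \cdot 31875 = 4 + \frac{31875}{4} = \frac{31891}{4} \approx 7972.8$)
$a{\left(k \right)} = k + k^{2}$ ($a{\left(k \right)} = k^{2} + k = k + k^{2}$)
$\left(a{\left(-136 \right)} + 33014\right) + V = \left(- 136 \left(1 - 136\right) + 33014\right) + \frac{31891}{4} = \left(\left(-136\right) \left(-135\right) + 33014\right) + \frac{31891}{4} = \left(18360 + 33014\right) + \frac{31891}{4} = 51374 + \frac{31891}{4} = \frac{237387}{4}$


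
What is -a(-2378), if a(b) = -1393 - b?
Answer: -985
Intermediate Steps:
-a(-2378) = -(-1393 - 1*(-2378)) = -(-1393 + 2378) = -1*985 = -985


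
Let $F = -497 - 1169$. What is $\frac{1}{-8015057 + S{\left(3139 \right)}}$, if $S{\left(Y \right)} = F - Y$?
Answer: $- \frac{1}{8019862} \approx -1.2469 \cdot 10^{-7}$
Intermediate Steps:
$F = -1666$
$S{\left(Y \right)} = -1666 - Y$
$\frac{1}{-8015057 + S{\left(3139 \right)}} = \frac{1}{-8015057 - 4805} = \frac{1}{-8019862} = - \frac{1}{8019862}$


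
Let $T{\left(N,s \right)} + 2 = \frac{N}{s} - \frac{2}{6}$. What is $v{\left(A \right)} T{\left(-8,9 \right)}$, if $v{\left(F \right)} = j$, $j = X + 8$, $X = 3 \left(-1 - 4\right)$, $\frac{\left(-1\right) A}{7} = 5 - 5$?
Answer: $\frac{203}{9} \approx 22.556$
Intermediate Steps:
$A = 0$ ($A = - 7 \left(5 - 5\right) = \left(-7\right) 0 = 0$)
$T{\left(N,s \right)} = - \frac{7}{3} + \frac{N}{s}$ ($T{\left(N,s \right)} = -2 + \left(\frac{N}{s} - \frac{2}{6}\right) = -2 + \left(\frac{N}{s} - \frac{1}{3}\right) = -2 + \left(- \frac{1}{3} + \frac{N}{s}\right) = - \frac{7}{3} + \frac{N}{s}$)
$X = -15$ ($X = 3 \left(-5\right) = -15$)
$j = -7$ ($j = -15 + 8 = -7$)
$v{\left(F \right)} = -7$
$v{\left(A \right)} T{\left(-8,9 \right)} = - 7 \left(- \frac{7}{3} - \frac{8}{9}\right) = \left(-7\right) \left(- \frac{29}{9}\right) = \frac{203}{9}$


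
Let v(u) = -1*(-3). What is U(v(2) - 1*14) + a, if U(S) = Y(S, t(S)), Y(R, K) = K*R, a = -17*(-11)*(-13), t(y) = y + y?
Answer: -2189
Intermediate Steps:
t(y) = 2*y
v(u) = 3
a = -2431 (a = 187*(-13) = -2431)
U(S) = 2*S**2 (U(S) = (2*S)*S = 2*S**2)
U(v(2) - 1*14) + a = 2*(3 - 1*14)**2 - 2431 = 2*(3 - 14)**2 - 2431 = 2*(-11)**2 - 2431 = 2*121 - 2431 = 242 - 2431 = -2189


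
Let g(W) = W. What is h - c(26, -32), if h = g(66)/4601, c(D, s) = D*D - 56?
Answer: -2852554/4601 ≈ -619.99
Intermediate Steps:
c(D, s) = -56 + D² (c(D, s) = D² - 56 = -56 + D²)
h = 66/4601 ≈ 0.014345
h - c(26, -32) = 66/4601 - (-56 + 26²) = 66/4601 - (-56 + 676) = 66/4601 - 1*620 = 66/4601 - 620 = -2852554/4601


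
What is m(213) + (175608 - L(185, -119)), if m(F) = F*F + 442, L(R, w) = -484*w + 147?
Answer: 163676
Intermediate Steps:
L(R, w) = 147 - 484*w
m(F) = 442 + F**2 (m(F) = F**2 + 442 = 442 + F**2)
m(213) + (175608 - L(185, -119)) = (442 + 213**2) + (175608 - (147 - 484*(-119))) = (442 + 45369) + (175608 - (147 + 57596)) = 45811 + (175608 - 1*57743) = 45811 + (175608 - 57743) = 45811 + 117865 = 163676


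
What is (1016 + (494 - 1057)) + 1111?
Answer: 1564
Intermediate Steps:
(1016 + (494 - 1057)) + 1111 = (1016 - 563) + 1111 = 453 + 1111 = 1564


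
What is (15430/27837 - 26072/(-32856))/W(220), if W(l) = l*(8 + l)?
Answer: 51363931/1911540066480 ≈ 2.6870e-5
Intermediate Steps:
(15430/27837 - 26072/(-32856))/W(220) = (15430/27837 - 26072/(-32856))/((220*(8 + 220))) = (15430*(1/27837) - 26072*(-1/32856))/((220*228)) = (15430/27837 + 3259/4107)/50160 = (51363931/38108853)*(1/50160) = 51363931/1911540066480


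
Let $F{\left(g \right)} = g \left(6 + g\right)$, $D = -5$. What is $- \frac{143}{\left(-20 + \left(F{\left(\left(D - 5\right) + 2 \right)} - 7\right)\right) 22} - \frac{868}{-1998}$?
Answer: $\frac{22535}{21978} \approx 1.0253$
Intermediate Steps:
$- \frac{143}{\left(-20 + \left(F{\left(\left(D - 5\right) + 2 \right)} - 7\right)\right) 22} - \frac{868}{-1998} = - \frac{143}{\left(-20 - \left(7 - \left(\left(-5 - 5\right) + 2\right) \left(6 + \left(\left(-5 - 5\right) + 2\right)\right)\right)\right) 22} - \frac{868}{-1998} = - \frac{143}{\left(-20 - \left(7 - \left(-10 + 2\right) \left(6 + \left(-10 + 2\right)\right)\right)\right) 22} - - \frac{434}{999} = - \frac{143}{\left(-20 - \left(7 + 8 \left(6 - 8\right)\right)\right) 22} + \frac{434}{999} = - \frac{143}{\left(-20 - -9\right) 22} + \frac{434}{999} = - \frac{143}{\left(-20 + \left(16 - 7\right)\right) 22} + \frac{434}{999} = - \frac{143}{\left(-20 + 9\right) 22} + \frac{434}{999} = - \frac{143}{\left(-11\right) 22} + \frac{434}{999} = - \frac{143}{-242} + \frac{434}{999} = \left(-143\right) \left(- \frac{1}{242}\right) + \frac{434}{999} = \frac{13}{22} + \frac{434}{999} = \frac{22535}{21978}$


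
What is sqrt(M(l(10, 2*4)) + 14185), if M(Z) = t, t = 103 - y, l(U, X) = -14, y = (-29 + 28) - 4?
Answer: sqrt(14293) ≈ 119.55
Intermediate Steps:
y = -5 (y = -1 - 4 = -5)
t = 108 (t = 103 - 1*(-5) = 103 + 5 = 108)
M(Z) = 108
sqrt(M(l(10, 2*4)) + 14185) = sqrt(108 + 14185) = sqrt(14293)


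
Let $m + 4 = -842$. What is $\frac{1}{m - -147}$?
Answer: $- \frac{1}{699} \approx -0.0014306$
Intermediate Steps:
$m = -846$ ($m = -4 - 842 = -846$)
$\frac{1}{m - -147} = \frac{1}{-846 - -147} = \frac{1}{-846 + 147} = \frac{1}{-699} = - \frac{1}{699}$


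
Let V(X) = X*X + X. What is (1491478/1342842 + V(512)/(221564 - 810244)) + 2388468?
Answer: 118005911192375423/49406514285 ≈ 2.3885e+6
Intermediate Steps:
V(X) = X + X**2 (V(X) = X**2 + X = X + X**2)
(1491478/1342842 + V(512)/(221564 - 810244)) + 2388468 = (1491478/1342842 + (512*(1 + 512))/(221564 - 810244)) + 2388468 = (1491478*(1/1342842) + (512*513)/(-588680)) + 2388468 = (745739/671421 + 262656*(-1/588680)) + 2388468 = (745739/671421 - 32832/73585) + 2388468 = 32831110043/49406514285 + 2388468 = 118005911192375423/49406514285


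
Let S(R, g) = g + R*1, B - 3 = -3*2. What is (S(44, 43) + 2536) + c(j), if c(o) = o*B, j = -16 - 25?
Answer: 2746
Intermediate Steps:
B = -3 (B = 3 - 3*2 = 3 - 6 = -3)
j = -41
S(R, g) = R + g (S(R, g) = g + R = R + g)
c(o) = -3*o (c(o) = o*(-3) = -3*o)
(S(44, 43) + 2536) + c(j) = ((44 + 43) + 2536) - 3*(-41) = (87 + 2536) + 123 = 2623 + 123 = 2746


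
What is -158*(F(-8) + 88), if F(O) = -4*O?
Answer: -18960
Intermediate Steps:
-158*(F(-8) + 88) = -158*(-4*(-8) + 88) = -158*(32 + 88) = -158*120 = -18960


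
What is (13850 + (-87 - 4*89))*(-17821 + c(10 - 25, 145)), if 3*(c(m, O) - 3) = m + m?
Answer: -239019996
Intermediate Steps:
c(m, O) = 3 + 2*m/3 (c(m, O) = 3 + (m + m)/3 = 3 + (2*m)/3 = 3 + 2*m/3)
(13850 + (-87 - 4*89))*(-17821 + c(10 - 25, 145)) = (13850 + (-87 - 4*89))*(-17821 + (3 + 2*(10 - 25)/3)) = (13850 + (-87 - 356))*(-17821 + (3 + (⅔)*(-15))) = (13850 - 443)*(-17821 + (3 - 10)) = 13407*(-17821 - 7) = 13407*(-17828) = -239019996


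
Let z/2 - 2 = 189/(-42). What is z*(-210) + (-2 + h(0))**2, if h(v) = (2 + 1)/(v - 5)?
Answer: 26419/25 ≈ 1056.8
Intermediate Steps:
h(v) = 3/(-5 + v)
z = -5 (z = 4 + 2*(189/(-42)) = 4 + 2*(189*(-1/42)) = 4 + 2*(-9/2) = 4 - 9 = -5)
z*(-210) + (-2 + h(0))**2 = -5*(-210) + (-2 + 3/(-5 + 0))**2 = 1050 + (-2 + 3/(-5))**2 = 1050 + (-2 + 3*(-1/5))**2 = 1050 + (-2 - 3/5)**2 = 1050 + (-13/5)**2 = 1050 + 169/25 = 26419/25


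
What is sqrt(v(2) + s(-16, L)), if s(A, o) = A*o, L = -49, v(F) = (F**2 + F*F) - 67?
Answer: 5*sqrt(29) ≈ 26.926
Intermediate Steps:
v(F) = -67 + 2*F**2 (v(F) = (F**2 + F**2) - 67 = 2*F**2 - 67 = -67 + 2*F**2)
sqrt(v(2) + s(-16, L)) = sqrt((-67 + 2*2**2) - 16*(-49)) = sqrt((-67 + 2*4) + 784) = sqrt((-67 + 8) + 784) = sqrt(-59 + 784) = sqrt(725) = 5*sqrt(29)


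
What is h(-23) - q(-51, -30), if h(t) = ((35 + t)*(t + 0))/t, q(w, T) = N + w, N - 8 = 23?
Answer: 32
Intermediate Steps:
N = 31 (N = 8 + 23 = 31)
q(w, T) = 31 + w
h(t) = 35 + t (h(t) = ((35 + t)*t)/t = (t*(35 + t))/t = 35 + t)
h(-23) - q(-51, -30) = (35 - 23) - (31 - 51) = 12 - 1*(-20) = 12 + 20 = 32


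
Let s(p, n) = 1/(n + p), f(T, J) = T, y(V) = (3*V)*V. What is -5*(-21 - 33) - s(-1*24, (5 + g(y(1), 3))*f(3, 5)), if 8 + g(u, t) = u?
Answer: 6481/24 ≈ 270.04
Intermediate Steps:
y(V) = 3*V²
g(u, t) = -8 + u
-5*(-21 - 33) - s(-1*24, (5 + g(y(1), 3))*f(3, 5)) = -5*(-21 - 33) - 1/((5 + (-8 + 3*1²))*3 - 1*24) = -5*(-54) - 1/((5 + (-8 + 3*1))*3 - 24) = 270 - 1/((5 + (-8 + 3))*3 - 24) = 270 - 1/((5 - 5)*3 - 24) = 270 - 1/(0*3 - 24) = 270 - 1/(0 - 24) = 270 - 1/(-24) = 270 - 1*(-1/24) = 270 + 1/24 = 6481/24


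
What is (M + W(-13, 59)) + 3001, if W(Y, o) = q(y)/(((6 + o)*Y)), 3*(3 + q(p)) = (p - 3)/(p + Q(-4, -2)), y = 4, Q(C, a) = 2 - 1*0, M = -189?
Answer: 42770573/15210 ≈ 2812.0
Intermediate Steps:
Q(C, a) = 2 (Q(C, a) = 2 + 0 = 2)
q(p) = -3 + (-3 + p)/(3*(2 + p)) (q(p) = -3 + ((p - 3)/(p + 2))/3 = -3 + ((-3 + p)/(2 + p))/3 = -3 + (-3 + p)/(3*(2 + p)))
W(Y, o) = -53/(18*Y*(6 + o)) (W(Y, o) = ((-21 - 8*4)/(3*(2 + 4)))/(((6 + o)*Y)) = ((⅓)*(-21 - 32)/6)/((Y*(6 + o))) = ((⅓)*(⅙)*(-53))*(1/(Y*(6 + o))) = -53/(18*Y*(6 + o)))
(M + W(-13, 59)) + 3001 = (-189 - 53/18/(-13*(6 + 59))) + 3001 = (-189 - 53/18*(-1/13)/65) + 3001 = (-189 - 53/18*(-1/13)*1/65) + 3001 = (-189 + 53/15210) + 3001 = -2874637/15210 + 3001 = 42770573/15210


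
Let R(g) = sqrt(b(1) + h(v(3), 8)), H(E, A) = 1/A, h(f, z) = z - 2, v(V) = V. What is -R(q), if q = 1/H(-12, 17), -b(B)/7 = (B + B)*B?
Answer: -2*I*sqrt(2) ≈ -2.8284*I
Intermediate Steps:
h(f, z) = -2 + z
b(B) = -14*B**2 (b(B) = -7*(B + B)*B = -7*2*B*B = -14*B**2)
q = 17 (q = 1/(1/17) = 17)
R(g) = 2*I*sqrt(2) (R(g) = sqrt(-14*1**2 + (-2 + 8)) = sqrt(-14*1 + 6) = sqrt(-14 + 6) = sqrt(-8) = 2*I*sqrt(2))
-R(q) = -2*I*sqrt(2)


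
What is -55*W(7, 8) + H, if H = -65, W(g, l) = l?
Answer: -505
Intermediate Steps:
-55*W(7, 8) + H = -55*8 - 65 = -440 - 65 = -505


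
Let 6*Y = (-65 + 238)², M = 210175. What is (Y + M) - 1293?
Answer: 1283221/6 ≈ 2.1387e+5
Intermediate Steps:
Y = 29929/6 (Y = (-65 + 238)²/6 = (⅙)*173² = (⅙)*29929 = 29929/6 ≈ 4988.2)
(Y + M) - 1293 = (29929/6 + 210175) - 1293 = 1290979/6 - 1293 = 1283221/6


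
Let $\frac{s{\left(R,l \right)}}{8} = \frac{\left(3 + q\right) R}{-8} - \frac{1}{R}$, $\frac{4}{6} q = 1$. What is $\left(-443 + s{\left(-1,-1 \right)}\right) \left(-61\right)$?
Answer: $\frac{52521}{2} \approx 26261.0$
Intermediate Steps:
$q = \frac{3}{2}$ ($q = \frac{3}{2} \cdot 1 = \frac{3}{2} \approx 1.5$)
$s{\left(R,l \right)} = - \frac{8}{R} - \frac{9 R}{2}$ ($s{\left(R,l \right)} = 8 \left(\frac{\left(3 + \frac{3}{2}\right) R}{-8} - \frac{1}{R}\right) = 8 \left(\frac{9 R}{2} \left(- \frac{1}{8}\right) - \frac{1}{R}\right) = 8 \left(- \frac{9 R}{16} - \frac{1}{R}\right) = 8 \left(- \frac{1}{R} - \frac{9 R}{16}\right) = - \frac{8}{R} - \frac{9 R}{2}$)
$\left(-443 + s{\left(-1,-1 \right)}\right) \left(-61\right) = \left(-443 - \left(- \frac{9}{2} + \frac{8}{-1}\right)\right) \left(-61\right) = \left(-443 + \left(\left(-8\right) \left(-1\right) + \frac{9}{2}\right)\right) \left(-61\right) = \left(-443 + \left(8 + \frac{9}{2}\right)\right) \left(-61\right) = \left(-443 + \frac{25}{2}\right) \left(-61\right) = \left(- \frac{861}{2}\right) \left(-61\right) = \frac{52521}{2}$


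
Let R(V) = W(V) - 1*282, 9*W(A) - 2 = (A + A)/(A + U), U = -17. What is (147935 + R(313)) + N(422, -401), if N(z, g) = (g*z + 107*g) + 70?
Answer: -28596061/444 ≈ -64406.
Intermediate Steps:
W(A) = 2/9 + 2*A/(9*(-17 + A)) (W(A) = 2/9 + ((A + A)/(A - 17))/9 = 2/9 + ((2*A)/(-17 + A))/9 = 2/9 + (2*A/(-17 + A))/9 = 2/9 + 2*A/(9*(-17 + A)))
N(z, g) = 70 + 107*g + g*z (N(z, g) = (107*g + g*z) + 70 = 70 + 107*g + g*z)
R(V) = -282 + 2*(-17 + 2*V)/(9*(-17 + V)) (R(V) = 2*(-17 + 2*V)/(9*(-17 + V)) - 1*282 = 2*(-17 + 2*V)/(9*(-17 + V)) - 282 = -282 + 2*(-17 + 2*V)/(9*(-17 + V)))
(147935 + R(313)) + N(422, -401) = (147935 + 2*(21556 - 1267*313)/(9*(-17 + 313))) + (70 + 107*(-401) - 401*422) = (147935 + (2/9)*(21556 - 396571)/296) + (70 - 42907 - 169222) = (147935 + (2/9)*(1/296)*(-375015)) - 212059 = (147935 - 125005/444) - 212059 = 65558135/444 - 212059 = -28596061/444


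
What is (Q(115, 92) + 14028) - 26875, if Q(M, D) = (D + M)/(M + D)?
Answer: -12846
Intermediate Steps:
Q(M, D) = 1 (Q(M, D) = (D + M)/(D + M) = 1)
(Q(115, 92) + 14028) - 26875 = (1 + 14028) - 26875 = 14029 - 26875 = -12846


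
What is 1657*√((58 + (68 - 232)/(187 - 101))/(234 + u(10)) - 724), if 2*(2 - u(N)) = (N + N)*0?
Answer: 21541*I*√27564505/2537 ≈ 44578.0*I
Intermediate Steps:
u(N) = 2 (u(N) = 2 - (N + N)*0/2 = 2 - 2*N*0/2 = 2 - ½*0 = 2 + 0 = 2)
1657*√((58 + (68 - 232)/(187 - 101))/(234 + u(10)) - 724) = 1657*√((58 + (68 - 232)/(187 - 101))/(234 + 2) - 724) = 1657*√((58 - 164/86)/236 - 724) = 1657*√((58 - 164*1/86)*(1/236) - 724) = 1657*√((58 - 82/43)*(1/236) - 724) = 1657*√((2412/43)*(1/236) - 724) = 1657*√(603/2537 - 724) = 1657*√(-1836185/2537) = 1657*(13*I*√27564505/2537) = 21541*I*√27564505/2537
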